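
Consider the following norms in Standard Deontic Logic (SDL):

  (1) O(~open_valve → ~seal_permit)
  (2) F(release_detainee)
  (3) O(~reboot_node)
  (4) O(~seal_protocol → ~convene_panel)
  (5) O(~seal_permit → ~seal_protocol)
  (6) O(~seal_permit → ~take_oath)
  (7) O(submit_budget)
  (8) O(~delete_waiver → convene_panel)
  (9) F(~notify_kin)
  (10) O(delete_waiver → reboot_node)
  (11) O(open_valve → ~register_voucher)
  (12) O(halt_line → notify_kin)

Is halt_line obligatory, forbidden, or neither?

Neither

Premise 12 is O(halt_line → notify_kin); even if O(notify_kin) held, inferring O(halt_line) would be affirming the consequent — invalid.
No premise or chain of K-axiom applications forces O(halt_line), and none forces O(~halt_line). So halt_line is neither obligatory nor forbidden under these norms.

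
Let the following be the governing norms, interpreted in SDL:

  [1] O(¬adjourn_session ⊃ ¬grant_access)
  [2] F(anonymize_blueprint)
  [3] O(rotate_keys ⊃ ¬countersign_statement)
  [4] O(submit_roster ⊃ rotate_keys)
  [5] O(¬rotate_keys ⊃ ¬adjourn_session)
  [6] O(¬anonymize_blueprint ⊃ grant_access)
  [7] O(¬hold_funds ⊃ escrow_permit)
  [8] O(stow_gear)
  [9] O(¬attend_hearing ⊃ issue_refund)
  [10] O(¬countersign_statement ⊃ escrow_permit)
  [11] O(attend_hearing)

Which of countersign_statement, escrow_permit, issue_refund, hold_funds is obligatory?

escrow_permit

F(anonymize_blueprint) at premise 2 means O(¬anonymize_blueprint).
Applying K to premise 6 (O(¬anonymize_blueprint ⊃ grant_access)) and O(¬anonymize_blueprint) yields O(grant_access).
The contrapositive of premise 1 (O(¬adjourn_session ⊃ ¬grant_access)) is O(grant_access ⊃ adjourn_session), and O(grant_access) is already established, so O(adjourn_session).
Premise 5, O(¬rotate_keys ⊃ ¬adjourn_session), contraposes to O(adjourn_session ⊃ rotate_keys); with O(adjourn_session) we get O(rotate_keys).
From O(rotate_keys) and premise 3, O(rotate_keys ⊃ ¬countersign_statement), we obtain O(¬countersign_statement).
From O(¬countersign_statement) and premise 10, O(¬countersign_statement ⊃ escrow_permit), we obtain O(escrow_permit).
So O(escrow_permit) holds — escrow_permit is obligatory. None of the other listed options is made obligatory by any chain of premises.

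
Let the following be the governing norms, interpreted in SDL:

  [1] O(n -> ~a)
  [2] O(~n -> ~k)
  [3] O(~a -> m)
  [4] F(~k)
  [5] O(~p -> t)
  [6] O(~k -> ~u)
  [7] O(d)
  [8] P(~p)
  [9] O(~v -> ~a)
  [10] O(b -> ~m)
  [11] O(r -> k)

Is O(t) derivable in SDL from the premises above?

No

Premise 5 is O(~p -> t), but O(~p) is not derivable from the premises (the permission P(~p) asserts only ~O(p), not O(~p)), so it does not yield O(t).
No other premise forces O(t). An ideal world satisfying every premise can still have t false, so O(t) is not derivable.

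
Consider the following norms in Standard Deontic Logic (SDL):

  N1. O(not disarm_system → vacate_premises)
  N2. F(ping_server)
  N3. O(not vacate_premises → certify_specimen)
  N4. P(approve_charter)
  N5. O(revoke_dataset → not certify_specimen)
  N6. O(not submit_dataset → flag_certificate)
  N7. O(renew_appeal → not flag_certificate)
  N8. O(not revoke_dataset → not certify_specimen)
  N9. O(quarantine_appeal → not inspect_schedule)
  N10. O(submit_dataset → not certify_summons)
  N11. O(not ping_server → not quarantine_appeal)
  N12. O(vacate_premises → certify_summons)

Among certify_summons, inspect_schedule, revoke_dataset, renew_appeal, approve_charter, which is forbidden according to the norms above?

renew_appeal

Premises 8 and 5 are O(not revoke_dataset → not certify_specimen) and O(revoke_dataset → not certify_specimen); every ideal world satisfies not revoke_dataset or revoke_dataset, so in either case not certify_specimen holds — hence O(not certify_specimen).
The contrapositive of premise 3 (O(not vacate_premises → certify_specimen)) is O(not certify_specimen → vacate_premises), and O(not certify_specimen) is already established, so O(vacate_premises).
Applying K to premise 12 (O(vacate_premises → certify_summons)) and O(vacate_premises) yields O(certify_summons).
The contrapositive of premise 10 (O(submit_dataset → not certify_summons)) is O(certify_summons → not submit_dataset), and O(certify_summons) is already established, so O(not submit_dataset).
From O(not submit_dataset) and premise 6, O(not submit_dataset → flag_certificate), we obtain O(flag_certificate).
The contrapositive of premise 7 (O(renew_appeal → not flag_certificate)) is O(flag_certificate → not renew_appeal), and O(flag_certificate) is already established, so O(not renew_appeal).
So O(not renew_appeal) holds, i.e. renew_appeal is forbidden. None of the other listed options is forbidden under the premises.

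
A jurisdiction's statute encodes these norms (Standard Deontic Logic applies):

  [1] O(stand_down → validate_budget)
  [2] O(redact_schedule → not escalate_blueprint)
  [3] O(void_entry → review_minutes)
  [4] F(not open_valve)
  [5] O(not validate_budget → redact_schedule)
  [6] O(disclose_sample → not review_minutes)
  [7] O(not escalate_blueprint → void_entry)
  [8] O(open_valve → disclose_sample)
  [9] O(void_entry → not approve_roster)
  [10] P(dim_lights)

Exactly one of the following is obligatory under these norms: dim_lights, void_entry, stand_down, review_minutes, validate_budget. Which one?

validate_budget

Premise 4 is F(not open_valve), i.e. O(open_valve).
Applying K to premise 8 (O(open_valve → disclose_sample)) and O(open_valve) yields O(disclose_sample).
With premise 6, O(disclose_sample → not review_minutes), the K-axiom yields O(not review_minutes).
Premise 3, O(void_entry → review_minutes), contraposes to O(not review_minutes → not void_entry); with O(not review_minutes) we get O(not void_entry).
Premise 7, O(not escalate_blueprint → void_entry), contraposes to O(not void_entry → escalate_blueprint); with O(not void_entry) we get O(escalate_blueprint).
Premise 2 is O(redact_schedule → not escalate_blueprint); contrapositively O(escalate_blueprint → not redact_schedule). Since O(escalate_blueprint) holds, K gives O(not redact_schedule).
Premise 5, O(not validate_budget → redact_schedule), contraposes to O(not redact_schedule → validate_budget); with O(not redact_schedule) we get O(validate_budget).
So O(validate_budget) holds — validate_budget is obligatory. None of the other listed options is made obligatory by any chain of premises.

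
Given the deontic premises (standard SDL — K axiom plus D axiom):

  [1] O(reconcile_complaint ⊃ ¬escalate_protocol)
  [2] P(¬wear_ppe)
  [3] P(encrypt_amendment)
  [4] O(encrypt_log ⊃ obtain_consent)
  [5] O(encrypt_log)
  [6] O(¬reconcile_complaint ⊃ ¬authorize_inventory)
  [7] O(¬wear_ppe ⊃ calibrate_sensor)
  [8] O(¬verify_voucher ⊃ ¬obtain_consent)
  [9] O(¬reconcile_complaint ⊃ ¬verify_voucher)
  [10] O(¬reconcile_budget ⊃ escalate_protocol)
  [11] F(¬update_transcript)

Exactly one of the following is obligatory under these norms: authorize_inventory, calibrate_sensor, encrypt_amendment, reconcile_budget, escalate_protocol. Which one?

Premise 5 states O(encrypt_log) outright.
Applying K to premise 4 (O(encrypt_log ⊃ obtain_consent)) and O(encrypt_log) yields O(obtain_consent).
Premise 8, O(¬verify_voucher ⊃ ¬obtain_consent), contraposes to O(obtain_consent ⊃ verify_voucher); with O(obtain_consent) we get O(verify_voucher).
Premise 9, O(¬reconcile_complaint ⊃ ¬verify_voucher), contraposes to O(verify_voucher ⊃ reconcile_complaint); with O(verify_voucher) we get O(reconcile_complaint).
From O(reconcile_complaint) and premise 1, O(reconcile_complaint ⊃ ¬escalate_protocol), we obtain O(¬escalate_protocol).
The contrapositive of premise 10 (O(¬reconcile_budget ⊃ escalate_protocol)) is O(¬escalate_protocol ⊃ reconcile_budget), and O(¬escalate_protocol) is already established, so O(reconcile_budget).
So O(reconcile_budget) holds — reconcile_budget is obligatory. None of the other listed options is made obligatory by any chain of premises.

reconcile_budget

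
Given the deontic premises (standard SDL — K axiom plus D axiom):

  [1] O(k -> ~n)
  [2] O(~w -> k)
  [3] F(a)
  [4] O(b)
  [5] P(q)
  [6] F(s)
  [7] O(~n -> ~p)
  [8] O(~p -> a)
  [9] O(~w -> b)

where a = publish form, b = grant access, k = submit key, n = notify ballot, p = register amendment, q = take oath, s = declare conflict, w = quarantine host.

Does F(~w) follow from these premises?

Yes

Premise 3, F(a), is equivalent to O(~a).
Premise 8, O(~p -> a), contraposes to O(~a -> p); with O(~a) we get O(p).
Premise 7, O(~n -> ~p), contraposes to O(p -> n); with O(p) we get O(n).
Premise 1 is O(k -> ~n); contrapositively O(n -> ~k). Since O(n) holds, K gives O(~k).
Premise 2 is O(~w -> k); contrapositively O(~k -> w). Since O(~k) holds, K gives O(w).
Premises 4, 5, 6, 9 do not contribute to this derivation.
So O(w) holds, i.e. F(~w). The claim follows.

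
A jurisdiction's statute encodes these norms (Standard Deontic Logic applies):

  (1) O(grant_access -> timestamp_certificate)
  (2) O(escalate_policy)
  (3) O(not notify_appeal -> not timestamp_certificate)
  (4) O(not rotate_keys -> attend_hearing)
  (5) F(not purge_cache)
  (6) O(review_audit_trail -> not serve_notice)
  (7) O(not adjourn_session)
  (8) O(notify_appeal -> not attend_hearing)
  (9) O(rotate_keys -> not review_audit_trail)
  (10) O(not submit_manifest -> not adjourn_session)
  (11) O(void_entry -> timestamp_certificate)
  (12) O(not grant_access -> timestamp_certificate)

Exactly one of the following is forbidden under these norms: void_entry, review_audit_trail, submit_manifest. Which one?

review_audit_trail

Premises 1 and 12 are O(grant_access -> timestamp_certificate) and O(not grant_access -> timestamp_certificate); every ideal world satisfies grant_access or not grant_access, so in either case timestamp_certificate holds — hence O(timestamp_certificate).
The contrapositive of premise 3 (O(not notify_appeal -> not timestamp_certificate)) is O(timestamp_certificate -> notify_appeal), and O(timestamp_certificate) is already established, so O(notify_appeal).
Premise 8 is O(notify_appeal -> not attend_hearing); since O(notify_appeal), deontic closure gives O(not attend_hearing).
Premise 4, O(not rotate_keys -> attend_hearing), contraposes to O(not attend_hearing -> rotate_keys); with O(not attend_hearing) we get O(rotate_keys).
With premise 9, O(rotate_keys -> not review_audit_trail), the K-axiom yields O(not review_audit_trail).
So O(not review_audit_trail) holds, i.e. review_audit_trail is forbidden. None of the other listed options is forbidden under the premises.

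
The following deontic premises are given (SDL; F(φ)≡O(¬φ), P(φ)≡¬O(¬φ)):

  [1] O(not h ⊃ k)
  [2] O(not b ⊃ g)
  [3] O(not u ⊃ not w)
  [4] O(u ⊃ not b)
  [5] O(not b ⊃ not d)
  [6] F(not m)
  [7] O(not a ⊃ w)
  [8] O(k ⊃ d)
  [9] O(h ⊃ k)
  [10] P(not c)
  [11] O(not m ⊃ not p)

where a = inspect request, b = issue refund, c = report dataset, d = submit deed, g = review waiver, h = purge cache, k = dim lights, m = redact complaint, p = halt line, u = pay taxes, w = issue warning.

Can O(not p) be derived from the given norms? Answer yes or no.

Premise 11 is O(not m ⊃ not p), but O(not m) is not derivable from the premises, so it does not yield O(not p).
No other premise forces O(not p). An ideal world satisfying every premise can still have not p false, so O(not p) is not derivable.

No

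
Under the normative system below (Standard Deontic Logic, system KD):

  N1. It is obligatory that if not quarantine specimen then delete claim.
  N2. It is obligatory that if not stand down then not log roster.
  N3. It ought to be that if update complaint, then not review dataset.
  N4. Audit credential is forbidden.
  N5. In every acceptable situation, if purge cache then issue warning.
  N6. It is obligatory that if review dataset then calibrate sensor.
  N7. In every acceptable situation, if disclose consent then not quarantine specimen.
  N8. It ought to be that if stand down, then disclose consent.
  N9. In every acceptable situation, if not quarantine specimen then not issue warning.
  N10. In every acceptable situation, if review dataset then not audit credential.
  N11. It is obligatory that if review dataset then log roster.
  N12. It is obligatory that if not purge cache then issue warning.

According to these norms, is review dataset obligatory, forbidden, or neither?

Forbidden

By case analysis on purge_cache: premise 5 gives O(purge_cache → issue_warning) and premise 12 gives O(¬purge_cache → issue_warning), so O(issue_warning) either way.
The contrapositive of premise 9 (O(¬quarantine_specimen → ¬issue_warning)) is O(issue_warning → quarantine_specimen), and O(issue_warning) is already established, so O(quarantine_specimen).
The contrapositive of premise 7 (O(disclose_consent → ¬quarantine_specimen)) is O(quarantine_specimen → ¬disclose_consent), and O(quarantine_specimen) is already established, so O(¬disclose_consent).
Premise 8 is O(stand_down → disclose_consent); contrapositively O(¬disclose_consent → ¬stand_down). Since O(¬disclose_consent) holds, K gives O(¬stand_down).
Applying K to premise 2 (O(¬stand_down → ¬log_roster)) and O(¬stand_down) yields O(¬log_roster).
Premise 11 is O(review_dataset → log_roster); contrapositively O(¬log_roster → ¬review_dataset). Since O(¬log_roster) holds, K gives O(¬review_dataset).
Premises 1, 3, 4, 6, 10 do not contribute to this derivation.
Thus O(¬review_dataset), which is F(review_dataset): review_dataset is forbidden.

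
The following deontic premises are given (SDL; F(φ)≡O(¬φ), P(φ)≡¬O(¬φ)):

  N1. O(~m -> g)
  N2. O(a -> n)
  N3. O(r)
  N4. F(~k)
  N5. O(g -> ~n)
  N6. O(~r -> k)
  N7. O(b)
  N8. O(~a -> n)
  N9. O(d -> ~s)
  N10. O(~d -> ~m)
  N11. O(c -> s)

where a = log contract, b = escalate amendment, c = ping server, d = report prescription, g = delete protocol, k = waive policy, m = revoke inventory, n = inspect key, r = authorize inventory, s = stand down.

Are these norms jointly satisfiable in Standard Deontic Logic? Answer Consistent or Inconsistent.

Consistent

Premise 6 is O(~r -> k); even if O(k) held, inferring O(~r) would be affirming the consequent — invalid.
So O(~r) is not derivable, and the apparent clash with O(r) does not arise.
A world satisfying every obligation exists (e.g. a=false, b=true, c=false, d=true, g=false, k=true, m=true, n=true, r=true, s=false); no atom is both obligatory and forbidden, so the set is consistent.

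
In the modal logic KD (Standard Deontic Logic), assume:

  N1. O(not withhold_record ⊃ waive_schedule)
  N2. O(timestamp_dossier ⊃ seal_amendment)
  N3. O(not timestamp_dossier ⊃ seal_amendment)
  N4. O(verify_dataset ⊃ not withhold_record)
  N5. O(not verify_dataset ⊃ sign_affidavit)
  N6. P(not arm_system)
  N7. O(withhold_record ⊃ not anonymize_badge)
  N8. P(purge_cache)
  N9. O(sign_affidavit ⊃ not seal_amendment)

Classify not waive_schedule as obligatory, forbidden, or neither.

Forbidden

Premises 3 and 2 are O(not timestamp_dossier ⊃ seal_amendment) and O(timestamp_dossier ⊃ seal_amendment); every ideal world satisfies not timestamp_dossier or timestamp_dossier, so in either case seal_amendment holds — hence O(seal_amendment).
The contrapositive of premise 9 (O(sign_affidavit ⊃ not seal_amendment)) is O(seal_amendment ⊃ not sign_affidavit), and O(seal_amendment) is already established, so O(not sign_affidavit).
The contrapositive of premise 5 (O(not verify_dataset ⊃ sign_affidavit)) is O(not sign_affidavit ⊃ verify_dataset), and O(not sign_affidavit) is already established, so O(verify_dataset).
Premise 4 is O(verify_dataset ⊃ not withhold_record); since O(verify_dataset), deontic closure gives O(not withhold_record).
With premise 1, O(not withhold_record ⊃ waive_schedule), the K-axiom yields O(waive_schedule).
Premises 6, 7, 8 do not contribute to this derivation.
Thus O(waive_schedule), which is F(not waive_schedule): not waive_schedule is forbidden.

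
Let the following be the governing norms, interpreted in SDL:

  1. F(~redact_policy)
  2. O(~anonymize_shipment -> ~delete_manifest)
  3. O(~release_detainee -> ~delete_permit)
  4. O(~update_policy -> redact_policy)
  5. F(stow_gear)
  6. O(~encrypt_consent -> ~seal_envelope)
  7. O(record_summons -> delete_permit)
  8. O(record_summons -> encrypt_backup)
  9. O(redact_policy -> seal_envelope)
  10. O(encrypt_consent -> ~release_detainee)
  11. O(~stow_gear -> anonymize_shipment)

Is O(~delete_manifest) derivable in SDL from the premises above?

No

Premise 2 is O(~anonymize_shipment -> ~delete_manifest), but O(~anonymize_shipment) is not derivable from the premises, so it does not yield O(~delete_manifest).
No other premise forces O(~delete_manifest). An ideal world satisfying every premise can still have ~delete_manifest false, so O(~delete_manifest) is not derivable.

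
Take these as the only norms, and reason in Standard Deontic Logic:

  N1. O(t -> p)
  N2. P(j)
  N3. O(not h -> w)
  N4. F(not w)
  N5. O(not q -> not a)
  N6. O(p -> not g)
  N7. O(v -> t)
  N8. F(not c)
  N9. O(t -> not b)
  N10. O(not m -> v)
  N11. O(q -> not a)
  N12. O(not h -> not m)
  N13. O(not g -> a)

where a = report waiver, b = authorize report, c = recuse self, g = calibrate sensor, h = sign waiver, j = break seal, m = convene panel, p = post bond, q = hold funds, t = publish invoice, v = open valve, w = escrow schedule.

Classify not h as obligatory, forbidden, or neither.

Forbidden

Premises 5 and 11 are O(not q -> not a) and O(q -> not a); every ideal world satisfies not q or q, so in either case not a holds — hence O(not a).
Premise 13 is O(not g -> a); contrapositively O(not a -> g). Since O(not a) holds, K gives O(g).
The contrapositive of premise 6 (O(p -> not g)) is O(g -> not p), and O(g) is already established, so O(not p).
The contrapositive of premise 1 (O(t -> p)) is O(not p -> not t), and O(not p) is already established, so O(not t).
The contrapositive of premise 7 (O(v -> t)) is O(not t -> not v), and O(not t) is already established, so O(not v).
Premise 10, O(not m -> v), contraposes to O(not v -> m); with O(not v) we get O(m).
Premise 12 is O(not h -> not m); contrapositively O(m -> h). Since O(m) holds, K gives O(h).
Premises 2, 3, 4, 8, 9 do not contribute to this derivation.
Thus O(h), which is F(not h): not h is forbidden.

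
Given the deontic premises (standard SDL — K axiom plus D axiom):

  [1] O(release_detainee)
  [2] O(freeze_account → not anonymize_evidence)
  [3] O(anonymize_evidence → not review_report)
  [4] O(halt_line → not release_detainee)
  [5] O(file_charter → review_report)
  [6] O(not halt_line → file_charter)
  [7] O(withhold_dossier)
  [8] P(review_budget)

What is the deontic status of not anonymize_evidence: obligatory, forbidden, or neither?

Obligatory

From premise 1 we have O(release_detainee).
Premise 4, O(halt_line → not release_detainee), contraposes to O(release_detainee → not halt_line); with O(release_detainee) we get O(not halt_line).
With premise 6, O(not halt_line → file_charter), the K-axiom yields O(file_charter).
With premise 5, O(file_charter → review_report), the K-axiom yields O(review_report).
Premise 3 is O(anonymize_evidence → not review_report); contrapositively O(review_report → not anonymize_evidence). Since O(review_report) holds, K gives O(not anonymize_evidence).
Premises 2, 7, 8 do not contribute to this derivation.
Hence not anonymize_evidence is obligatory.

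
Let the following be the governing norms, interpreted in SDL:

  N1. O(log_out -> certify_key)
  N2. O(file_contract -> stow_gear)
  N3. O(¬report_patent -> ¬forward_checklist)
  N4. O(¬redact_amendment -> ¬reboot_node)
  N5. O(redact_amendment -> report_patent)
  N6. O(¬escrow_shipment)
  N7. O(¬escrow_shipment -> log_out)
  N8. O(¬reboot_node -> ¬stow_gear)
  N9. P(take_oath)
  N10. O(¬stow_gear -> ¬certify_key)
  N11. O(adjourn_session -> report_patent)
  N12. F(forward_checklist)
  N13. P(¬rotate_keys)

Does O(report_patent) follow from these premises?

Premise 6 gives O(¬escrow_shipment).
Applying K to premise 7 (O(¬escrow_shipment -> log_out)) and O(¬escrow_shipment) yields O(log_out).
Applying K to premise 1 (O(log_out -> certify_key)) and O(log_out) yields O(certify_key).
The contrapositive of premise 10 (O(¬stow_gear -> ¬certify_key)) is O(certify_key -> stow_gear), and O(certify_key) is already established, so O(stow_gear).
Premise 8 is O(¬reboot_node -> ¬stow_gear); contrapositively O(stow_gear -> reboot_node). Since O(stow_gear) holds, K gives O(reboot_node).
The contrapositive of premise 4 (O(¬redact_amendment -> ¬reboot_node)) is O(reboot_node -> redact_amendment), and O(reboot_node) is already established, so O(redact_amendment).
Premise 5 is O(redact_amendment -> report_patent); since O(redact_amendment), deontic closure gives O(report_patent).
Premises 2, 3, 9, 11, 12, 13 do not contribute to this derivation.
So O(report_patent) follows.

Yes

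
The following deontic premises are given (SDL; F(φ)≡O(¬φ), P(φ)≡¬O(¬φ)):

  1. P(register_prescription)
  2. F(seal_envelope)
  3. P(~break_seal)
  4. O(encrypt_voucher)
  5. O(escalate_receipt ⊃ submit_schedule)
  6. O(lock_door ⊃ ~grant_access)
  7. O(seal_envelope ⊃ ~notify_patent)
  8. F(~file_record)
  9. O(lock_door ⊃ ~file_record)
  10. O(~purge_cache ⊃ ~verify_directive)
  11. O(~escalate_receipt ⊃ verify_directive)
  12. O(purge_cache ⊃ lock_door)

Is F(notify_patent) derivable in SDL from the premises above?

Premise 7 is O(seal_envelope ⊃ ~notify_patent), but O(seal_envelope) is not derivable from the premises, so it does not yield O(~notify_patent).
No other premise forces O(~notify_patent). An ideal world satisfying every premise can still have notify_patent true, so F(notify_patent) is not derivable.

No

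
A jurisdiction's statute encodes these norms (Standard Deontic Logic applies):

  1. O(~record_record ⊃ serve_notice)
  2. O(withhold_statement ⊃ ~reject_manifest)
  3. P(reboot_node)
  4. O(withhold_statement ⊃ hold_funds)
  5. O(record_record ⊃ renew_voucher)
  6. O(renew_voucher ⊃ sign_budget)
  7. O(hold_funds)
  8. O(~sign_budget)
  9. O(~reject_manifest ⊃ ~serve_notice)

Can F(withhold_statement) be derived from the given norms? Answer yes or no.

Premise 8 states O(~sign_budget) outright.
The contrapositive of premise 6 (O(renew_voucher ⊃ sign_budget)) is O(~sign_budget ⊃ ~renew_voucher), and O(~sign_budget) is already established, so O(~renew_voucher).
Premise 5, O(record_record ⊃ renew_voucher), contraposes to O(~renew_voucher ⊃ ~record_record); with O(~renew_voucher) we get O(~record_record).
With premise 1, O(~record_record ⊃ serve_notice), the K-axiom yields O(serve_notice).
The contrapositive of premise 9 (O(~reject_manifest ⊃ ~serve_notice)) is O(serve_notice ⊃ reject_manifest), and O(serve_notice) is already established, so O(reject_manifest).
The contrapositive of premise 2 (O(withhold_statement ⊃ ~reject_manifest)) is O(reject_manifest ⊃ ~withhold_statement), and O(reject_manifest) is already established, so O(~withhold_statement).
Premises 3, 4, 7 do not contribute to this derivation.
So O(~withhold_statement) holds, i.e. F(withhold_statement). The claim follows.

Yes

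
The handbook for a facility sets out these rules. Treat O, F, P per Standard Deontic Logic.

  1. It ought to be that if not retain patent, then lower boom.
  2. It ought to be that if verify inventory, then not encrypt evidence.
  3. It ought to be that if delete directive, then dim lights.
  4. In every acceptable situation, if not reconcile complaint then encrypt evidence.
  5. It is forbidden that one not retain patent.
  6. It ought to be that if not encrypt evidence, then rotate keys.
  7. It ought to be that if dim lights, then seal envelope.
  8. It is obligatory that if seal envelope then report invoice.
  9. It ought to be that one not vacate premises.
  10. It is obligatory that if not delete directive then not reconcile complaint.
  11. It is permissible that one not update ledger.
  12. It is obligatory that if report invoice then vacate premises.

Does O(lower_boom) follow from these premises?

Premise 1 is O(¬retain_patent → lower_boom), but O(¬retain_patent) is not derivable from the premises, so it does not yield O(lower_boom).
No other premise forces O(lower_boom). An ideal world satisfying every premise can still have lower_boom false, so O(lower_boom) is not derivable.

No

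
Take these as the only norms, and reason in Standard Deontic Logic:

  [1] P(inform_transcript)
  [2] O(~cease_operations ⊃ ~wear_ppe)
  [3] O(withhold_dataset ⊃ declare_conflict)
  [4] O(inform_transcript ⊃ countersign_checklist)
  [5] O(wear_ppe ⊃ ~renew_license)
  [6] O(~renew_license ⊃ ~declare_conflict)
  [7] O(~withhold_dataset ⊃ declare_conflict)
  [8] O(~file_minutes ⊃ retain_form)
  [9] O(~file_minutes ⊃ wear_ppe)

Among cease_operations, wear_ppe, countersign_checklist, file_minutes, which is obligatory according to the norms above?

Premises 7 and 3 cover both cases: O(~withhold_dataset ⊃ declare_conflict) and O(withhold_dataset ⊃ declare_conflict). Since ~withhold_dataset ∨ withhold_dataset is a tautology, O(declare_conflict) follows.
Premise 6 is O(~renew_license ⊃ ~declare_conflict); contrapositively O(declare_conflict ⊃ renew_license). Since O(declare_conflict) holds, K gives O(renew_license).
Premise 5 is O(wear_ppe ⊃ ~renew_license); contrapositively O(renew_license ⊃ ~wear_ppe). Since O(renew_license) holds, K gives O(~wear_ppe).
Premise 9, O(~file_minutes ⊃ wear_ppe), contraposes to O(~wear_ppe ⊃ file_minutes); with O(~wear_ppe) we get O(file_minutes).
So O(file_minutes) holds — file_minutes is obligatory. None of the other listed options is made obligatory by any chain of premises.

file_minutes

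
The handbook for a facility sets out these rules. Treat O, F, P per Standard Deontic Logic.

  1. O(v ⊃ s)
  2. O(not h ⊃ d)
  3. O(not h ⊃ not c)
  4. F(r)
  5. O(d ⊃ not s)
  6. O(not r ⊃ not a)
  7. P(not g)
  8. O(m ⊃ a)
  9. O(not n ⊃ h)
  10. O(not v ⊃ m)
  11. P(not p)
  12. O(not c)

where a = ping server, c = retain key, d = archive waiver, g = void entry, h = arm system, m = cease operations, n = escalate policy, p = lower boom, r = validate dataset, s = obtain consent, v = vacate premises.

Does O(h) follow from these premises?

F(r) at premise 4 means O(not r).
From O(not r) and premise 6, O(not r ⊃ not a), we obtain O(not a).
The contrapositive of premise 8 (O(m ⊃ a)) is O(not a ⊃ not m), and O(not a) is already established, so O(not m).
Premise 10 is O(not v ⊃ m); contrapositively O(not m ⊃ v). Since O(not m) holds, K gives O(v).
From O(v) and premise 1, O(v ⊃ s), we obtain O(s).
The contrapositive of premise 5 (O(d ⊃ not s)) is O(s ⊃ not d), and O(s) is already established, so O(not d).
Premise 2, O(not h ⊃ d), contraposes to O(not d ⊃ h); with O(not d) we get O(h).
Premises 3, 7, 9, 11, 12 do not contribute to this derivation.
So O(h) follows.

Yes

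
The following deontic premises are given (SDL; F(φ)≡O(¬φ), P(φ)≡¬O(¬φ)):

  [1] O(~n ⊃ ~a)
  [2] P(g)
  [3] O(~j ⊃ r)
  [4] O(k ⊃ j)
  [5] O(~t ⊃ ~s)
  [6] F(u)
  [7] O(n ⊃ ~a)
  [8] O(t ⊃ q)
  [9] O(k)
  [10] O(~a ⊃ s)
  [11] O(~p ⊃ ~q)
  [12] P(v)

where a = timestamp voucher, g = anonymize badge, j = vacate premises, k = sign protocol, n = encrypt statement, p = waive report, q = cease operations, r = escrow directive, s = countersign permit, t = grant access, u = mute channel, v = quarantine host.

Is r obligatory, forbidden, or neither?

Neither

Premise 3 is O(~j ⊃ r), but O(~j) is not derivable from the premises, so it does not yield O(r).
No premise or chain of K-axiom applications forces O(r), and none forces O(~r). So r is neither obligatory nor forbidden under these norms.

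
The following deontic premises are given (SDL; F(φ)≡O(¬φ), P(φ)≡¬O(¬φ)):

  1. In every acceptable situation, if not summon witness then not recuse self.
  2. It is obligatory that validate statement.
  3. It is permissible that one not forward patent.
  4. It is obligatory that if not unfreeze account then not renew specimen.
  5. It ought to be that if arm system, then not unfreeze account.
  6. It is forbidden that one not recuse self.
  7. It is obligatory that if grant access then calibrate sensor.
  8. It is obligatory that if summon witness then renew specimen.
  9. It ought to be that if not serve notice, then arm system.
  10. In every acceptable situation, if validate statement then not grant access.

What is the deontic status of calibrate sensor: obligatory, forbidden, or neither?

Premise 7 is O(grant_access → calibrate_sensor), but O(grant_access) is not derivable from the premises, so it does not yield O(calibrate_sensor).
No premise or chain of K-axiom applications forces O(calibrate_sensor), and none forces O(¬calibrate_sensor). So calibrate_sensor is neither obligatory nor forbidden under these norms.

Neither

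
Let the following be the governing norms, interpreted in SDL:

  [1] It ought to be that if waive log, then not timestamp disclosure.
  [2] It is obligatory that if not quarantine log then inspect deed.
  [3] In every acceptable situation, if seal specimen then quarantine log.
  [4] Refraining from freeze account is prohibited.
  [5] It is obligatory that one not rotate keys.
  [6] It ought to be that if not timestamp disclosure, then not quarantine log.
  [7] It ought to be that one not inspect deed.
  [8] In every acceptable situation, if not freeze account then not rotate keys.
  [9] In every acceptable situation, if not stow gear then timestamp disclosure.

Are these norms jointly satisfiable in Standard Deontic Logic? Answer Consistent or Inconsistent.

Premise 8 is O(¬freeze_account → ¬rotate_keys); even if O(¬rotate_keys) held, inferring O(¬freeze_account) would be affirming the consequent — invalid.
So O(¬freeze_account) is not derivable, and the apparent clash with O(freeze_account) does not arise.
A world satisfying every obligation exists (e.g. freeze_account=true, inspect_deed=false, quarantine_log=true, rotate_keys=false, seal_specimen=false, stow_gear=false, timestamp_disclosure=true, waive_log=false); no atom is both obligatory and forbidden, so the set is consistent.

Consistent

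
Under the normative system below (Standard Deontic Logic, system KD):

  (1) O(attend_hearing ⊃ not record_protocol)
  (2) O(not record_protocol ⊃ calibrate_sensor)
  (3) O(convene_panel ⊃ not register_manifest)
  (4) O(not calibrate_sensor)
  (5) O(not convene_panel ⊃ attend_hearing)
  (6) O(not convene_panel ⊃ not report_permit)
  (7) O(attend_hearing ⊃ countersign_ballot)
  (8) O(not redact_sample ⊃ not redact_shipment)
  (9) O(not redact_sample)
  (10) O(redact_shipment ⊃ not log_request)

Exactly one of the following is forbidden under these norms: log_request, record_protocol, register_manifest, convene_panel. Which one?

Premise 4 gives O(not calibrate_sensor).
Premise 2 is O(not record_protocol ⊃ calibrate_sensor); contrapositively O(not calibrate_sensor ⊃ record_protocol). Since O(not calibrate_sensor) holds, K gives O(record_protocol).
The contrapositive of premise 1 (O(attend_hearing ⊃ not record_protocol)) is O(record_protocol ⊃ not attend_hearing), and O(record_protocol) is already established, so O(not attend_hearing).
Premise 5 is O(not convene_panel ⊃ attend_hearing); contrapositively O(not attend_hearing ⊃ convene_panel). Since O(not attend_hearing) holds, K gives O(convene_panel).
Premise 3 is O(convene_panel ⊃ not register_manifest); since O(convene_panel), deontic closure gives O(not register_manifest).
So O(not register_manifest) holds, i.e. register_manifest is forbidden. None of the other listed options is forbidden under the premises.

register_manifest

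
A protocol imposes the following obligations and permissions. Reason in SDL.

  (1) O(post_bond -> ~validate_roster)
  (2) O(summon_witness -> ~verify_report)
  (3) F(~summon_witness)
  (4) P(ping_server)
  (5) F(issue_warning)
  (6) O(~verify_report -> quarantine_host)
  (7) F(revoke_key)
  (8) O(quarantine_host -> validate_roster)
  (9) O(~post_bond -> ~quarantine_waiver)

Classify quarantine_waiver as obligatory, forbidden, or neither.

Forbidden

Premise 3, F(~summon_witness), is equivalent to O(summon_witness).
From O(summon_witness) and premise 2, O(summon_witness -> ~verify_report), we obtain O(~verify_report).
Premise 6 is O(~verify_report -> quarantine_host); since O(~verify_report), deontic closure gives O(quarantine_host).
From O(quarantine_host) and premise 8, O(quarantine_host -> validate_roster), we obtain O(validate_roster).
The contrapositive of premise 1 (O(post_bond -> ~validate_roster)) is O(validate_roster -> ~post_bond), and O(validate_roster) is already established, so O(~post_bond).
Applying K to premise 9 (O(~post_bond -> ~quarantine_waiver)) and O(~post_bond) yields O(~quarantine_waiver).
Premises 4, 5, 7 do not contribute to this derivation.
Thus O(~quarantine_waiver), which is F(quarantine_waiver): quarantine_waiver is forbidden.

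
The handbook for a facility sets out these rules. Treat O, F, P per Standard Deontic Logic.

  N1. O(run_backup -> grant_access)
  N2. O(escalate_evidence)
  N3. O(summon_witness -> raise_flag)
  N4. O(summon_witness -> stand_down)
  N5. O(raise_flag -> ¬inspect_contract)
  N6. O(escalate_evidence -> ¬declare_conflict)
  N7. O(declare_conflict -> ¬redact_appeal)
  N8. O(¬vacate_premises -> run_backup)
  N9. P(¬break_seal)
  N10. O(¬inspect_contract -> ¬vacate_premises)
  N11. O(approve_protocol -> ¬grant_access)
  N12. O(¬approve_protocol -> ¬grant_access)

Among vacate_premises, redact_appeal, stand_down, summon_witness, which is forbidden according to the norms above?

summon_witness

By case analysis on approve_protocol: premise 11 gives O(approve_protocol -> ¬grant_access) and premise 12 gives O(¬approve_protocol -> ¬grant_access), so O(¬grant_access) either way.
Premise 1, O(run_backup -> grant_access), contraposes to O(¬grant_access -> ¬run_backup); with O(¬grant_access) we get O(¬run_backup).
The contrapositive of premise 8 (O(¬vacate_premises -> run_backup)) is O(¬run_backup -> vacate_premises), and O(¬run_backup) is already established, so O(vacate_premises).
Premise 10 is O(¬inspect_contract -> ¬vacate_premises); contrapositively O(vacate_premises -> inspect_contract). Since O(vacate_premises) holds, K gives O(inspect_contract).
Premise 5, O(raise_flag -> ¬inspect_contract), contraposes to O(inspect_contract -> ¬raise_flag); with O(inspect_contract) we get O(¬raise_flag).
The contrapositive of premise 3 (O(summon_witness -> raise_flag)) is O(¬raise_flag -> ¬summon_witness), and O(¬raise_flag) is already established, so O(¬summon_witness).
So O(¬summon_witness) holds, i.e. summon_witness is forbidden. None of the other listed options is forbidden under the premises.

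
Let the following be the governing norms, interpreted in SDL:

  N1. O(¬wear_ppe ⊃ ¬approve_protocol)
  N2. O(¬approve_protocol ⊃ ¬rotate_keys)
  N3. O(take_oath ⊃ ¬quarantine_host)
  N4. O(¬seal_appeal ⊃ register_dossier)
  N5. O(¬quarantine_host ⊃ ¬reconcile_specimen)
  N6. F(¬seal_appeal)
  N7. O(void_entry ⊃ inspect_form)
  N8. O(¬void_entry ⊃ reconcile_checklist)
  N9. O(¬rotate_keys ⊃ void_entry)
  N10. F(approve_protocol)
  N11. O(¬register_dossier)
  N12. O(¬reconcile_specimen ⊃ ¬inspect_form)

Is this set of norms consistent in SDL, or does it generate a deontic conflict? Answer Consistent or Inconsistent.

Premise 4 is O(¬seal_appeal ⊃ register_dossier), but O(¬seal_appeal) is not derivable from the premises, so it does not yield O(register_dossier).
So O(register_dossier) is not derivable, and the apparent clash with O(¬register_dossier) does not arise.
A world satisfying every obligation exists (e.g. approve_protocol=false, inspect_form=true, quarantine_host=true, reconcile_checklist=false, reconcile_specimen=true, register_dossier=false, rotate_keys=false, seal_appeal=true, take_oath=false, void_entry=true, wear_ppe=false); no atom is both obligatory and forbidden, so the set is consistent.

Consistent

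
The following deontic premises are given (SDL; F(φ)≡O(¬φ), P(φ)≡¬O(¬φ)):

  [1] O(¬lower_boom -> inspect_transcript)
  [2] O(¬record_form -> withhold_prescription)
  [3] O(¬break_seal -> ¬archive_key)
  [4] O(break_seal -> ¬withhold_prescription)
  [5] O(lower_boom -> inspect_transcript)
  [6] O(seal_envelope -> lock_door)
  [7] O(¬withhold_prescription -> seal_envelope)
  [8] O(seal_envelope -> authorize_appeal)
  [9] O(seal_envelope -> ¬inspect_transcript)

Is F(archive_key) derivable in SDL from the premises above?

Premises 5 and 1 are O(lower_boom -> inspect_transcript) and O(¬lower_boom -> inspect_transcript); every ideal world satisfies lower_boom or ¬lower_boom, so in either case inspect_transcript holds — hence O(inspect_transcript).
Premise 9, O(seal_envelope -> ¬inspect_transcript), contraposes to O(inspect_transcript -> ¬seal_envelope); with O(inspect_transcript) we get O(¬seal_envelope).
Premise 7, O(¬withhold_prescription -> seal_envelope), contraposes to O(¬seal_envelope -> withhold_prescription); with O(¬seal_envelope) we get O(withhold_prescription).
Premise 4, O(break_seal -> ¬withhold_prescription), contraposes to O(withhold_prescription -> ¬break_seal); with O(withhold_prescription) we get O(¬break_seal).
Applying K to premise 3 (O(¬break_seal -> ¬archive_key)) and O(¬break_seal) yields O(¬archive_key).
Premises 2, 6, 8 do not contribute to this derivation.
So O(¬archive_key) holds, i.e. F(archive_key). The claim follows.

Yes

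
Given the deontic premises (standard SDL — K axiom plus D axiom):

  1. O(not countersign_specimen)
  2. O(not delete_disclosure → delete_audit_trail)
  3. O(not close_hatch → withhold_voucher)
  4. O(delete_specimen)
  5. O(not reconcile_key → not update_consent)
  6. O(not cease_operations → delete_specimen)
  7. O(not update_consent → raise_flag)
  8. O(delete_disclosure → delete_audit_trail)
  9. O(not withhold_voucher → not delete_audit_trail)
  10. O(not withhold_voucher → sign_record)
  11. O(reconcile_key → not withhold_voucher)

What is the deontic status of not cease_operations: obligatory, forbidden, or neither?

Neither

Premise 6 is O(not cease_operations → delete_specimen); even if O(delete_specimen) held, inferring O(not cease_operations) would be affirming the consequent — invalid.
No premise or chain of K-axiom applications forces O(not cease_operations), and none forces O(cease_operations). So not cease_operations is neither obligatory nor forbidden under these norms.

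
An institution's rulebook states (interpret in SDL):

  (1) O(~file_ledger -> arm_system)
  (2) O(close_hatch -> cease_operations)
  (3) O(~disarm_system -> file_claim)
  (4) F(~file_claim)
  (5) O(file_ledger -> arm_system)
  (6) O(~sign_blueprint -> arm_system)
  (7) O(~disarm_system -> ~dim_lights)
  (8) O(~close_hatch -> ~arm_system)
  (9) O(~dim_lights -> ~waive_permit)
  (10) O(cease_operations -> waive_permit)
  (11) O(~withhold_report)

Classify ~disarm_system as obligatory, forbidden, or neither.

Forbidden

Premises 1 and 5 cover both cases: O(~file_ledger -> arm_system) and O(file_ledger -> arm_system). Since ~file_ledger ∨ file_ledger is a tautology, O(arm_system) follows.
Premise 8, O(~close_hatch -> ~arm_system), contraposes to O(arm_system -> close_hatch); with O(arm_system) we get O(close_hatch).
Premise 2 is O(close_hatch -> cease_operations); since O(close_hatch), deontic closure gives O(cease_operations).
With premise 10, O(cease_operations -> waive_permit), the K-axiom yields O(waive_permit).
The contrapositive of premise 9 (O(~dim_lights -> ~waive_permit)) is O(waive_permit -> dim_lights), and O(waive_permit) is already established, so O(dim_lights).
Premise 7 is O(~disarm_system -> ~dim_lights); contrapositively O(dim_lights -> disarm_system). Since O(dim_lights) holds, K gives O(disarm_system).
Premises 3, 4, 6, 11 do not contribute to this derivation.
Thus O(disarm_system), which is F(~disarm_system): ~disarm_system is forbidden.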